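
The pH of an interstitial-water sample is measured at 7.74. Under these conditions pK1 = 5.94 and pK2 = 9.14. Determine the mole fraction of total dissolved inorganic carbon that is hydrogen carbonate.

α₁ = 0.947

α₁ = 1 / (1 + [H⁺]/K1 + K2/[H⁺]) = 1 / (1 + 10^-1.80 + 10^-1.40)
   = 1 / (1 + 0.015849 + 0.039811) = 1/1.0557 = 0.9473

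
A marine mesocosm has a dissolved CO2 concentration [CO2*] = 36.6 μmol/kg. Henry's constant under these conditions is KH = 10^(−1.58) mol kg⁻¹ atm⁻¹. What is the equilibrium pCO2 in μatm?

pCO2 = 1390 μatm

KH = 10^(−1.58) = 2.630×10^-2 mol kg⁻¹ atm⁻¹
pCO2 = [CO2*]/KH = 36.6×10^-6 / 2.630×10^-2 = 1.39×10^-3 atm = 1390 μatm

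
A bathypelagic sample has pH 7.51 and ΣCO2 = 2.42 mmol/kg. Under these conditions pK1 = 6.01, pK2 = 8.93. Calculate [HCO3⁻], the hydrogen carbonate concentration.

α₁ = 1 / (1 + [H⁺]/K1 + K2/[H⁺]) = 1 / (1 + 10^-1.50 + 10^-1.42)
   = 1 / (1 + 0.031623 + 0.038019) = 1/1.0696 = 0.9349
[HCO3⁻] = α₁ × DIC = 0.9349 × 2.42 = 2.26 mmol/kg

[HCO3⁻] = 2.26 mmol/kg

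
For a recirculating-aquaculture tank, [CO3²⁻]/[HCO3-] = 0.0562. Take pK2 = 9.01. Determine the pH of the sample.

pH = 7.76

From K2 = [H⁺][CO3²⁻]/[HCO3-]:  pH = pK2 + log₁₀([CO3²⁻]/[HCO3-])
log₁₀(0.0562) = -1.250
pH = 9.01 + (-1.250) = 7.76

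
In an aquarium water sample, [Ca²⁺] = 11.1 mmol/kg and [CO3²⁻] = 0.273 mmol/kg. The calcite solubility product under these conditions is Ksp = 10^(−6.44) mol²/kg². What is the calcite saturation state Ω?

Ksp = 10^(−6.44) = 3.631×10^-7
Ω = [Ca²⁺][CO3²⁻]/Ksp = (11.1×10^-3)(0.273×10^-3) / 3.631×10^-7 = 8.35

Ω = 8.35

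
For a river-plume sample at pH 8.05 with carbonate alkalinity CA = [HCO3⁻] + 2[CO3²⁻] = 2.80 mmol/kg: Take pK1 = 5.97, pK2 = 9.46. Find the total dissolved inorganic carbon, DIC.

DIC = 2.72 mmol/kg

CA = [HCO3⁻] + 2[CO3²⁻] = (α₁ + 2α₂)·DIC
At pH 8.05: [H⁺]/K1 = 10^-2.08 = 0.0083176, K2/[H⁺] = 10^-1.41 = 0.038905
α₁ = 1/(1 + 0.0083176 + 0.038905) = 1/1.0472 = 0.9549; α₂ = α₁·K2/[H⁺] = 0.03715
α₁ + 2α₂ = 1.0292
DIC = CA / (α₁ + 2α₂) = 2.80 / 1.0292 = 2.72 mmol/kg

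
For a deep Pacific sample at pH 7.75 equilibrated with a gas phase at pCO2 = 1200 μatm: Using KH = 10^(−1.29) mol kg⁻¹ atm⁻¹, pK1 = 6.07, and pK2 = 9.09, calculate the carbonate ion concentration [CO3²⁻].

[CO2*] = KH · pCO2 = 10^(−1.29) × 1200×10^-6 = 6.154×10^-5 mol/kg
α₀ = 1/(1 + K1/[H⁺] + K1K2/[H⁺]²) = 1/(1 + 10^+1.68 + 10^+0.34) = 0.01959
DIC = [CO2*]/α₀ = 6.154×10^-5 / 0.01959 = 3.142 mmol/kg
[CO3²⁻] = α₂·DIC; α₂ = 0.04285, so [CO3²⁻] = 0.04285 × 3.142 = 0.135 mmol/kg

[CO3²⁻] = 0.135 mmol/kg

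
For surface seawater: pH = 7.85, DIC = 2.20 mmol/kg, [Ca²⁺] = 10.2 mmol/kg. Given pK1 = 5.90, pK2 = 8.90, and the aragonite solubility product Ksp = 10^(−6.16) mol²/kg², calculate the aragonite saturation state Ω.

Ω = 2.63

α₂ = 1 / (1 + [H⁺]/K2 + [H⁺]²/(K1K2)) = 1 / (1 + 10^+1.05 + 10^-0.90)
   = 1 / (1 + 11.220 + 0.12589) = 1/12.346 = 0.08100
[CO3²⁻] = α₂ × DIC = 0.08100 × 2.20 = 0.1782 mmol/kg
Ksp = 10^(−6.16) = 6.918×10^-7
Ω = [Ca²⁺][CO3²⁻]/Ksp = (10.2×10^-3)(1.782×10^-4) / 6.918×10^-7 = 2.63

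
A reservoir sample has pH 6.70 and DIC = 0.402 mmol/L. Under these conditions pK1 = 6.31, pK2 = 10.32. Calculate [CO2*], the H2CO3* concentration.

[CO2*] = 0.116 mmol/L

α₀ = 1 / (1 + K1/[H⁺] + K1K2/[H⁺]²) = 1 / (1 + 10^+0.39 + 10^-3.23)
   = 1 / (1 + 2.4547 + 0.00058884) = 1/3.4553 = 0.2894
[CO2*] = α₀ × DIC = 0.2894 × 0.402 = 0.116 mmol/L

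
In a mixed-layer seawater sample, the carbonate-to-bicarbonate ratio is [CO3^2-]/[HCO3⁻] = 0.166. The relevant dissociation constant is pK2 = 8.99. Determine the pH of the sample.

pH = 8.21

From K2 = [H⁺][CO3^2-]/[HCO3⁻]:  pH = pK2 + log₁₀([CO3^2-]/[HCO3⁻])
log₁₀(0.166) = -0.780
pH = 8.99 + (-0.780) = 8.21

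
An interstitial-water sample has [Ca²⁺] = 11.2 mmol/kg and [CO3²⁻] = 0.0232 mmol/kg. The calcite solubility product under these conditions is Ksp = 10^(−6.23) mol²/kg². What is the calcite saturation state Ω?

Ksp = 10^(−6.23) = 5.888×10^-7
Ω = [Ca²⁺][CO3²⁻]/Ksp = (11.2×10^-3)(0.0232×10^-3) / 5.888×10^-7 = 0.441

Ω = 0.441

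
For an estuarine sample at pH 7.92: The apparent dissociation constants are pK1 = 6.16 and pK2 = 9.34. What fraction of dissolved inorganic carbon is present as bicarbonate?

α₁ = 0.948

α₁ = 1 / (1 + [H⁺]/K1 + K2/[H⁺]) = 1 / (1 + 10^-1.76 + 10^-1.42)
   = 1 / (1 + 0.017378 + 0.038019) = 1/1.0554 = 0.9475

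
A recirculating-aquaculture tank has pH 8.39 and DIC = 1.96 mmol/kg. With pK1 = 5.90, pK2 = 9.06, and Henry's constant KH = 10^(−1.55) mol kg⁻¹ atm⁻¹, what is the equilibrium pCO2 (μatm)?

α₀ = 1 / (1 + K1/[H⁺] + K1K2/[H⁺]²) = 1 / (1 + 10^+2.49 + 10^+1.82)
   = 1 / (1 + 309.03 + 66.069) = 1/376.10 = 0.002659
[CO2*] = α₀ × DIC = 0.002659 × 1.96 = 0.005211 mmol/kg = 5.211 μmol/kg
pCO2 = [CO2*]/KH = 5.211×10^-6 / 2.818×10^-2 = 185 μatm

pCO2 = 185 μatm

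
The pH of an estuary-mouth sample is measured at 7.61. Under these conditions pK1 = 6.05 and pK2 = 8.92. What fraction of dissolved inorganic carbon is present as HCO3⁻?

α₁ = 1 / (1 + [H⁺]/K1 + K2/[H⁺]) = 1 / (1 + 10^-1.56 + 10^-1.31)
   = 1 / (1 + 0.027542 + 0.048978) = 1/1.0765 = 0.9289

α₁ = 0.929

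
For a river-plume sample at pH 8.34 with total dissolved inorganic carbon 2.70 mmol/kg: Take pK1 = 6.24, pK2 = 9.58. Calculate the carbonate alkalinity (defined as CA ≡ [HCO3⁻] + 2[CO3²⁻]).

CA = [HCO3⁻] + 2[CO3²⁻] = (α₁ + 2α₂)·DIC
At pH 8.34: [H⁺]/K1 = 10^-2.10 = 0.0079433, K2/[H⁺] = 10^-1.24 = 0.057544
α₁ = 1/(1 + 0.0079433 + 0.057544) = 1/1.0655 = 0.9385; α₂ = α₁·K2/[H⁺] = 0.05401
α₁ + 2α₂ = 1.0466
CA = 1.0466 × 2.70 = 2.83 mmol/kg

CA = 2.83 mmol/kg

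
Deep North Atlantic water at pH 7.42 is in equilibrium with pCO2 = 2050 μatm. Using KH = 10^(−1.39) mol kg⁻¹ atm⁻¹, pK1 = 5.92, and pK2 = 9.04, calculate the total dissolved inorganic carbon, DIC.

[CO2*] = KH · pCO2 = 10^(−1.39) × 2050×10^-6 = 8.351×10^-5 mol/kg
α₀ = 1/(1 + K1/[H⁺] + K1K2/[H⁺]²) = 1/(1 + 10^+1.50 + 10^-0.12) = 0.02996
DIC = [CO2*]/α₀ = 8.351×10^-5 / 0.02996 = 2.79 mmol/kg

DIC = 2.79 mmol/kg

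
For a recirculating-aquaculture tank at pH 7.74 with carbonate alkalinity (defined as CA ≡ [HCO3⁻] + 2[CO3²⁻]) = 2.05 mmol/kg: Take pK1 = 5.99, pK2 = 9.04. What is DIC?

CA = [HCO3⁻] + 2[CO3²⁻] = (α₁ + 2α₂)·DIC
At pH 7.74: [H⁺]/K1 = 10^-1.75 = 0.017783, K2/[H⁺] = 10^-1.30 = 0.050119
α₁ = 1/(1 + 0.017783 + 0.050119) = 1/1.0679 = 0.9364; α₂ = α₁·K2/[H⁺] = 0.04693
α₁ + 2α₂ = 1.0303
DIC = CA / (α₁ + 2α₂) = 2.05 / 1.0303 = 1.99 mmol/kg

DIC = 1.99 mmol/kg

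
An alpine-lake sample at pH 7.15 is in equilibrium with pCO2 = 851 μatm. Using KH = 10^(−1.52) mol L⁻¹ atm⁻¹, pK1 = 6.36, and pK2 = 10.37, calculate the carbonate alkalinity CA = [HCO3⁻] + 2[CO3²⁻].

[CO2*] = KH · pCO2 = 10^(−1.52) × 851×10^-6 = 2.570×10^-5 mol/L
α₀ = 1/(1 + K1/[H⁺] + K1K2/[H⁺]²) = 1/(1 + 10^+0.79 + 10^-2.43) = 0.1395
DIC = [CO2*]/α₀ = 2.570×10^-5 / 0.1395 = 0.1843 mmol/L
CA = (α₁ + 2α₂)·DIC = (0.8600 + 2×0.0005182) × 0.1843 = 0.159 mmol/L

CA = 0.159 mmol/L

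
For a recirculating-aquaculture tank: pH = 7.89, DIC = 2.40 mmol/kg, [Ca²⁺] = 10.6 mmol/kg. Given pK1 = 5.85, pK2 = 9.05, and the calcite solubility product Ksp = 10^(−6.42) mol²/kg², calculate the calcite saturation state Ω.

α₂ = 1 / (1 + [H⁺]/K2 + [H⁺]²/(K1K2)) = 1 / (1 + 10^+1.16 + 10^-0.88)
   = 1 / (1 + 14.454 + 0.13183) = 1/15.586 = 0.06416
[CO3²⁻] = α₂ × DIC = 0.06416 × 2.40 = 0.1540 mmol/kg
Ksp = 10^(−6.42) = 3.802×10^-7
Ω = [Ca²⁺][CO3²⁻]/Ksp = (10.6×10^-3)(1.540×10^-4) / 3.802×10^-7 = 4.29

Ω = 4.29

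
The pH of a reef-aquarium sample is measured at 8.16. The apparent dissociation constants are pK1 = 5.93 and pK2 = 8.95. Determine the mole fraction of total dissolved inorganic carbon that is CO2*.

α₀ = 0.00504

α₀ = 1 / (1 + K1/[H⁺] + K1K2/[H⁺]²) = 1 / (1 + 10^+2.23 + 10^+1.44)
   = 1 / (1 + 169.82 + 27.542) = 1/198.37 = 0.005041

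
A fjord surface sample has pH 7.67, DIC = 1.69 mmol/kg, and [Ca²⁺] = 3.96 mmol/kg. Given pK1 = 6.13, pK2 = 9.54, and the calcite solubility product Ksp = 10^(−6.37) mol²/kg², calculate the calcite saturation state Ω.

Ω = 0.203

α₂ = 1 / (1 + [H⁺]/K2 + [H⁺]²/(K1K2)) = 1 / (1 + 10^+1.87 + 10^+0.33)
   = 1 / (1 + 74.131 + 2.1380) = 1/77.269 = 0.01294
[CO3²⁻] = α₂ × DIC = 0.01294 × 1.69 = 0.02187 mmol/kg
Ksp = 10^(−6.37) = 4.266×10^-7
Ω = [Ca²⁺][CO3²⁻]/Ksp = (3.96×10^-3)(2.187×10^-5) / 4.266×10^-7 = 0.203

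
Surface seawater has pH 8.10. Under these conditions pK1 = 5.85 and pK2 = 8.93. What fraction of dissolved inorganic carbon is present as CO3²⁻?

α₂ = 0.128

α₂ = 1 / (1 + [H⁺]/K2 + [H⁺]²/(K1K2)) = 1 / (1 + 10^+0.83 + 10^-1.42)
   = 1 / (1 + 6.7608 + 0.038019) = 1/7.7988 = 0.1282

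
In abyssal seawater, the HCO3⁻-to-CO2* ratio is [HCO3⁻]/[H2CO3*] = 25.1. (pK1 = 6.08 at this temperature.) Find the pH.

From K1 = [H⁺][HCO3⁻]/[H2CO3*]:  pH = pK1 + log₁₀([HCO3⁻]/[H2CO3*])
log₁₀(25.1) = +1.400
pH = 6.08 + (+1.400) = 7.48

pH = 7.48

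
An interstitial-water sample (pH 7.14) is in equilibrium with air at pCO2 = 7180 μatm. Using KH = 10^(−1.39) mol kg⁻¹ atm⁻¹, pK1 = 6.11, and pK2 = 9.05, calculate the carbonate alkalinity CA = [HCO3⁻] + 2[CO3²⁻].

CA = 3.21 mmol/kg

[CO2*] = KH · pCO2 = 10^(−1.39) × 7180×10^-6 = 2.925×10^-4 mol/kg
α₀ = 1/(1 + K1/[H⁺] + K1K2/[H⁺]²) = 1/(1 + 10^+1.03 + 10^-0.88) = 0.08441
DIC = [CO2*]/α₀ = 2.925×10^-4 / 0.08441 = 3.465 mmol/kg
CA = (α₁ + 2α₂)·DIC = (0.9045 + 2×0.01113) × 3.465 = 3.21 mmol/kg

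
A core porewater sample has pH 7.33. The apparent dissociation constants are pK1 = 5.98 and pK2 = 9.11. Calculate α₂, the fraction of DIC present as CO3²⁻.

α₂ = 1 / (1 + [H⁺]/K2 + [H⁺]²/(K1K2)) = 1 / (1 + 10^+1.78 + 10^+0.43)
   = 1 / (1 + 60.256 + 2.6915) = 1/63.947 = 0.01564

α₂ = 0.0156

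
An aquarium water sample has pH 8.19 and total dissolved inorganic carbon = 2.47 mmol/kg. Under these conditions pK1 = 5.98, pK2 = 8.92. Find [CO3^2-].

α₂ = 1 / (1 + [H⁺]/K2 + [H⁺]²/(K1K2)) = 1 / (1 + 10^+0.73 + 10^-1.48)
   = 1 / (1 + 5.3703 + 0.033113) = 1/6.4034 = 0.1562
[CO3²⁻] = α₂ × DIC = 0.1562 × 2.47 = 0.386 mmol/kg

[CO3²⁻] = 0.386 mmol/kg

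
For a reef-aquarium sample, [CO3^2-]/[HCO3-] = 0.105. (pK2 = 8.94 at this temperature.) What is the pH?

pH = 7.96

From K2 = [H⁺][CO3^2-]/[HCO3-]:  pH = pK2 + log₁₀([CO3^2-]/[HCO3-])
log₁₀(0.105) = -0.979
pH = 8.94 + (-0.979) = 7.96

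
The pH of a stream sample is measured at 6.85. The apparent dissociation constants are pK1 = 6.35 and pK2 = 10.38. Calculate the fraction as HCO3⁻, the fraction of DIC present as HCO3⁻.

α₁ = 1 / (1 + [H⁺]/K1 + K2/[H⁺]) = 1 / (1 + 10^-0.50 + 10^-3.53)
   = 1 / (1 + 0.31623 + 0.00029512) = 1/1.3165 = 0.7596

α₁ = 0.760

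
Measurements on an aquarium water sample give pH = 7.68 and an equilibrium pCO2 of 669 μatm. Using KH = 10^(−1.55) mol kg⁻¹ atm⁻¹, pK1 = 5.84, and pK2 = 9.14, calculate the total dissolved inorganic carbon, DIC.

[CO2*] = KH · pCO2 = 10^(−1.55) × 669×10^-6 = 1.885×10^-5 mol/kg
α₀ = 1/(1 + K1/[H⁺] + K1K2/[H⁺]²) = 1/(1 + 10^+1.84 + 10^+0.38) = 0.01378
DIC = [CO2*]/α₀ = 1.885×10^-5 / 0.01378 = 1.37 mmol/kg

DIC = 1.37 mmol/kg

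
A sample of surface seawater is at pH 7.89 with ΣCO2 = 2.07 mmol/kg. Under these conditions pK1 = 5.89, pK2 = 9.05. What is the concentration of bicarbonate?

α₁ = 1 / (1 + [H⁺]/K1 + K2/[H⁺]) = 1 / (1 + 10^-2.00 + 10^-1.16)
   = 1 / (1 + 0.010000 + 0.069183) = 1/1.0792 = 0.9266
[HCO3⁻] = α₁ × DIC = 0.9266 × 2.07 = 1.92 mmol/kg

[HCO3⁻] = 1.92 mmol/kg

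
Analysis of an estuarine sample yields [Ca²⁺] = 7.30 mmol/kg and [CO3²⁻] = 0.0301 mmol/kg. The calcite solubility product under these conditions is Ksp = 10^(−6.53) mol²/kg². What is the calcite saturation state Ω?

Ksp = 10^(−6.53) = 2.951×10^-7
Ω = [Ca²⁺][CO3²⁻]/Ksp = (7.30×10^-3)(0.0301×10^-3) / 2.951×10^-7 = 0.745

Ω = 0.745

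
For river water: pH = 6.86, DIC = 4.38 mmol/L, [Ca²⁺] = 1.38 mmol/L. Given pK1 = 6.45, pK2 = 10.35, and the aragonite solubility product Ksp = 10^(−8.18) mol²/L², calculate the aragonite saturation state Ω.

α₂ = 1 / (1 + [H⁺]/K2 + [H⁺]²/(K1K2)) = 1 / (1 + 10^+3.49 + 10^+3.08)
   = 1 / (1 + 3090.3 + 1202.3) = 1/4293.6 = 0.0002329
[CO3²⁻] = α₂ × DIC = 0.0002329 × 4.38 = 0.001020 mmol/L = 1.020 μmol/L
Ksp = 10^(−8.18) = 6.607×10^-9
Ω = [Ca²⁺][CO3²⁻]/Ksp = (1.38×10^-3)(1.020×10^-6) / 6.607×10^-9 = 0.213

Ω = 0.213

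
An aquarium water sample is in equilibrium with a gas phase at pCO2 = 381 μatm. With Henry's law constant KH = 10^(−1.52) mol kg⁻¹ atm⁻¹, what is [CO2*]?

KH = 10^(−1.52) = 3.020×10^-2 mol kg⁻¹ atm⁻¹
[CO2*] = KH · pCO2 = 3.020×10^-2 × 381×10^-6 atm = 1.15×10^-5 mol/kg

[CO2*] = 11.5 μmol/kg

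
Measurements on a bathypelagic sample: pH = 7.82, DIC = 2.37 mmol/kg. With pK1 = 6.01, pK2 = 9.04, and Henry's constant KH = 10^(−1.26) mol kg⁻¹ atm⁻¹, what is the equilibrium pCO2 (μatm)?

pCO2 = 621 μatm

α₀ = 1 / (1 + K1/[H⁺] + K1K2/[H⁺]²) = 1 / (1 + 10^+1.81 + 10^+0.59)
   = 1 / (1 + 64.565 + 3.8905) = 1/69.456 = 0.01440
[CO2*] = α₀ × DIC = 0.01440 × 2.37 = 0.03412 mmol/kg
pCO2 = [CO2*]/KH = 3.412×10^-5 / 5.495×10^-2 = 621 μatm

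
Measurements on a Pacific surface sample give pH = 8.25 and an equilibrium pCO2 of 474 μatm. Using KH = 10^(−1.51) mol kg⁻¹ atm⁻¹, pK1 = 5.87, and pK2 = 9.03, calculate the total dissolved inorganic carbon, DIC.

[CO2*] = KH · pCO2 = 10^(−1.51) × 474×10^-6 = 1.465×10^-5 mol/kg
α₀ = 1/(1 + K1/[H⁺] + K1K2/[H⁺]²) = 1/(1 + 10^+2.38 + 10^+1.60) = 0.003563
DIC = [CO2*]/α₀ = 1.465×10^-5 / 0.003563 = 4.11 mmol/kg

DIC = 4.11 mmol/kg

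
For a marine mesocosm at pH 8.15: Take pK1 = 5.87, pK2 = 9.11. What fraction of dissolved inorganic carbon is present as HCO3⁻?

α₁ = 0.897

α₁ = 1 / (1 + [H⁺]/K1 + K2/[H⁺]) = 1 / (1 + 10^-2.28 + 10^-0.96)
   = 1 / (1 + 0.0052481 + 0.10965) = 1/1.1149 = 0.8969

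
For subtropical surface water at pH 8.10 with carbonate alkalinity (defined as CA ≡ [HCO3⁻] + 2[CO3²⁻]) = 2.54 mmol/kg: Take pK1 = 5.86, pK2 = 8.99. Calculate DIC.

CA = [HCO3⁻] + 2[CO3²⁻] = (α₁ + 2α₂)·DIC
At pH 8.10: [H⁺]/K1 = 10^-2.24 = 0.0057544, K2/[H⁺] = 10^-0.89 = 0.12882
α₁ = 1/(1 + 0.0057544 + 0.12882) = 1/1.1346 = 0.8814; α₂ = α₁·K2/[H⁺] = 0.1135
α₁ + 2α₂ = 1.1085
DIC = CA / (α₁ + 2α₂) = 2.54 / 1.1085 = 2.29 mmol/kg

DIC = 2.29 mmol/kg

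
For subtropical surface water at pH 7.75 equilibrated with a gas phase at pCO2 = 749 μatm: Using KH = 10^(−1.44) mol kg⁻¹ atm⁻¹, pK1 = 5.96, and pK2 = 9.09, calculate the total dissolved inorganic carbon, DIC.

[CO2*] = KH · pCO2 = 10^(−1.44) × 749×10^-6 = 2.719×10^-5 mol/kg
α₀ = 1/(1 + K1/[H⁺] + K1K2/[H⁺]²) = 1/(1 + 10^+1.79 + 10^+0.45) = 0.01527
DIC = [CO2*]/α₀ = 2.719×10^-5 / 0.01527 = 1.78 mmol/kg

DIC = 1.78 mmol/kg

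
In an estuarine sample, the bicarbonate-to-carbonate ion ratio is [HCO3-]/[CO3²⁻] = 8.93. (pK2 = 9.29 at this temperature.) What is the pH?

From K2 = [H⁺][CO3²⁻]/[HCO3-]:  pH = pK2 − log₁₀([HCO3-]/[CO3²⁻])
log₁₀(8.93) = +0.951
pH = 9.29 − (+0.951) = 8.34

pH = 8.34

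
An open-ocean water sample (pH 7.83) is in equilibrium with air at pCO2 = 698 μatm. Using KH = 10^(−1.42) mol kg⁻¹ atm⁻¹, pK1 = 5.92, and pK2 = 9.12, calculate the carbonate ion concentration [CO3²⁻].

[CO3²⁻] = 0.111 mmol/kg

[CO2*] = KH · pCO2 = 10^(−1.42) × 698×10^-6 = 2.654×10^-5 mol/kg
α₀ = 1/(1 + K1/[H⁺] + K1K2/[H⁺]²) = 1/(1 + 10^+1.91 + 10^+0.62) = 0.01157
DIC = [CO2*]/α₀ = 2.654×10^-5 / 0.01157 = 2.294 mmol/kg
[CO3²⁻] = α₂·DIC; α₂ = 0.04822, so [CO3²⁻] = 0.04822 × 2.294 = 0.111 mmol/kg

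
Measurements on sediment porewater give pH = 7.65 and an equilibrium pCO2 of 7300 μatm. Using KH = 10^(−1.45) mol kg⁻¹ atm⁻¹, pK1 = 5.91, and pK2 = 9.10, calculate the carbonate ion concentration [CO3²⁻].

[CO2*] = KH · pCO2 = 10^(−1.45) × 7300×10^-6 = 2.590×10^-4 mol/kg
α₀ = 1/(1 + K1/[H⁺] + K1K2/[H⁺]²) = 1/(1 + 10^+1.74 + 10^+0.29) = 0.01727
DIC = [CO2*]/α₀ = 2.590×10^-4 / 0.01727 = 15.00 mmol/kg
[CO3²⁻] = α₂·DIC; α₂ = 0.03367, so [CO3²⁻] = 0.03367 × 15.00 = 0.505 mmol/kg

[CO3²⁻] = 0.505 mmol/kg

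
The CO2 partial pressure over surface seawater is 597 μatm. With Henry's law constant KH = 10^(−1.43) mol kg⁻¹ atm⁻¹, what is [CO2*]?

[CO2*] = 22.2 μmol/kg

KH = 10^(−1.43) = 3.715×10^-2 mol kg⁻¹ atm⁻¹
[CO2*] = KH · pCO2 = 3.715×10^-2 × 597×10^-6 atm = 2.22×10^-5 mol/kg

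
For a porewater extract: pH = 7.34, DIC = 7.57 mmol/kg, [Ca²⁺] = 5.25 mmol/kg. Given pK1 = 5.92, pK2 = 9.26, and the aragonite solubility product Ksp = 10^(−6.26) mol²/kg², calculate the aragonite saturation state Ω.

Ω = 0.828

α₂ = 1 / (1 + [H⁺]/K2 + [H⁺]²/(K1K2)) = 1 / (1 + 10^+1.92 + 10^+0.50)
   = 1 / (1 + 83.176 + 3.1623) = 1/87.339 = 0.01145
[CO3²⁻] = α₂ × DIC = 0.01145 × 7.57 = 0.08667 mmol/kg
Ksp = 10^(−6.26) = 5.495×10^-7
Ω = [Ca²⁺][CO3²⁻]/Ksp = (5.25×10^-3)(8.667×10^-5) / 5.495×10^-7 = 0.828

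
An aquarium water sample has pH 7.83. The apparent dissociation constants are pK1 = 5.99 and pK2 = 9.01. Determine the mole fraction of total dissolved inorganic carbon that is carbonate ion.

α₂ = 1 / (1 + [H⁺]/K2 + [H⁺]²/(K1K2)) = 1 / (1 + 10^+1.18 + 10^-0.66)
   = 1 / (1 + 15.136 + 0.21878) = 1/16.354 = 0.06115

α₂ = 0.0611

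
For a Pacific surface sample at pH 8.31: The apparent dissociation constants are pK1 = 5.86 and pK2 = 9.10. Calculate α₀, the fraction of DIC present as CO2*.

α₀ = 0.00304

α₀ = 1 / (1 + K1/[H⁺] + K1K2/[H⁺]²) = 1 / (1 + 10^+2.45 + 10^+1.66)
   = 1 / (1 + 281.84 + 45.709) = 1/328.55 = 0.003044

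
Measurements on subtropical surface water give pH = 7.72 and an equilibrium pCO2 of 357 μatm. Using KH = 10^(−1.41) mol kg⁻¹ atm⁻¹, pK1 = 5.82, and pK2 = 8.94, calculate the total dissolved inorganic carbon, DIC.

[CO2*] = KH · pCO2 = 10^(−1.41) × 357×10^-6 = 1.389×10^-5 mol/kg
α₀ = 1/(1 + K1/[H⁺] + K1K2/[H⁺]²) = 1/(1 + 10^+1.90 + 10^+0.68) = 0.01173
DIC = [CO2*]/α₀ = 1.389×10^-5 / 0.01173 = 1.18 mmol/kg

DIC = 1.18 mmol/kg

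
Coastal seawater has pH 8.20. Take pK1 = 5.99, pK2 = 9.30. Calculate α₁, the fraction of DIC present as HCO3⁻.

α₁ = 0.921

α₁ = 1 / (1 + [H⁺]/K1 + K2/[H⁺]) = 1 / (1 + 10^-2.21 + 10^-1.10)
   = 1 / (1 + 0.0061660 + 0.079433) = 1/1.0856 = 0.9212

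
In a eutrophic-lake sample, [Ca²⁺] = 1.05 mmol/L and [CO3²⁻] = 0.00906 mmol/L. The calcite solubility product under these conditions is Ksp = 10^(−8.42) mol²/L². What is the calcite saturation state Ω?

Ω = 2.50

Ksp = 10^(−8.42) = 3.802×10^-9
Ω = [Ca²⁺][CO3²⁻]/Ksp = (1.05×10^-3)(0.00906×10^-3) / 3.802×10^-9 = 2.50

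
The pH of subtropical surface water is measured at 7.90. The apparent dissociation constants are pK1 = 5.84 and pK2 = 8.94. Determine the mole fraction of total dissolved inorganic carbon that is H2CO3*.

α₀ = 1 / (1 + K1/[H⁺] + K1K2/[H⁺]²) = 1 / (1 + 10^+2.06 + 10^+1.02)
   = 1 / (1 + 114.82 + 10.471) = 1/126.29 = 0.007918

α₀ = 0.00792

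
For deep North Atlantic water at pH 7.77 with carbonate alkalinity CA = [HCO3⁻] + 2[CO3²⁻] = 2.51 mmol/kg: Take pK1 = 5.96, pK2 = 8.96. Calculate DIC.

CA = [HCO3⁻] + 2[CO3²⁻] = (α₁ + 2α₂)·DIC
At pH 7.77: [H⁺]/K1 = 10^-1.81 = 0.015488, K2/[H⁺] = 10^-1.19 = 0.064565
α₁ = 1/(1 + 0.015488 + 0.064565) = 1/1.0801 = 0.9259; α₂ = α₁·K2/[H⁺] = 0.05978
α₁ + 2α₂ = 1.0454
DIC = CA / (α₁ + 2α₂) = 2.51 / 1.0454 = 2.40 mmol/kg

DIC = 2.40 mmol/kg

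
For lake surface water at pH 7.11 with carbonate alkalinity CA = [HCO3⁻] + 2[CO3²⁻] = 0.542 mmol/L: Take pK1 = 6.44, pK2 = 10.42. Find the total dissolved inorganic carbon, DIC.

CA = [HCO3⁻] + 2[CO3²⁻] = (α₁ + 2α₂)·DIC
At pH 7.11: [H⁺]/K1 = 10^-0.67 = 0.21380, K2/[H⁺] = 10^-3.31 = 0.00048978
α₁ = 1/(1 + 0.21380 + 0.00048978) = 1/1.2143 = 0.8235; α₂ = α₁·K2/[H⁺] = 0.0004033
α₁ + 2α₂ = 0.8243
DIC = CA / (α₁ + 2α₂) = 0.542 / 0.8243 = 0.657 mmol/L

DIC = 0.657 mmol/L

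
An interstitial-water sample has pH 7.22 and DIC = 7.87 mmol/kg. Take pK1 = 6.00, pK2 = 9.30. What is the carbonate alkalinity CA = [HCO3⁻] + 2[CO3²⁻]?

CA = [HCO3⁻] + 2[CO3²⁻] = (α₁ + 2α₂)·DIC
At pH 7.22: [H⁺]/K1 = 10^-1.22 = 0.060256, K2/[H⁺] = 10^-2.08 = 0.0083176
α₁ = 1/(1 + 0.060256 + 0.0083176) = 1/1.0686 = 0.9358; α₂ = α₁·K2/[H⁺] = 0.007784
α₁ + 2α₂ = 0.9514
CA = 0.9514 × 7.87 = 7.49 mmol/kg

CA = 7.49 mmol/kg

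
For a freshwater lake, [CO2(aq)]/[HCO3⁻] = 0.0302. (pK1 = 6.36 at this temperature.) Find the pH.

From K1 = [H⁺][HCO3⁻]/[CO2(aq)]:  pH = pK1 − log₁₀([CO2(aq)]/[HCO3⁻])
log₁₀(0.0302) = -1.520
pH = 6.36 − (-1.520) = 7.88

pH = 7.88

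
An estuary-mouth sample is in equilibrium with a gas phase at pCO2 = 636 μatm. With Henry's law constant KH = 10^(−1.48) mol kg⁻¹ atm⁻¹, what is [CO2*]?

KH = 10^(−1.48) = 3.311×10^-2 mol kg⁻¹ atm⁻¹
[CO2*] = KH · pCO2 = 3.311×10^-2 × 636×10^-6 atm = 2.11×10^-5 mol/kg

[CO2*] = 21.1 μmol/kg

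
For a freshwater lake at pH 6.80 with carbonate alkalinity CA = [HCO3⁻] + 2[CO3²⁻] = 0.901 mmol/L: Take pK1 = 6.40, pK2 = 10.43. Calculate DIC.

DIC = 1.26 mmol/L

CA = [HCO3⁻] + 2[CO3²⁻] = (α₁ + 2α₂)·DIC
At pH 6.80: [H⁺]/K1 = 10^-0.40 = 0.39811, K2/[H⁺] = 10^-3.63 = 0.00023442
α₁ = 1/(1 + 0.39811 + 0.00023442) = 1/1.3983 = 0.7151; α₂ = α₁·K2/[H⁺] = 0.0001676
α₁ + 2α₂ = 0.7155
DIC = CA / (α₁ + 2α₂) = 0.901 / 0.7155 = 1.26 mmol/L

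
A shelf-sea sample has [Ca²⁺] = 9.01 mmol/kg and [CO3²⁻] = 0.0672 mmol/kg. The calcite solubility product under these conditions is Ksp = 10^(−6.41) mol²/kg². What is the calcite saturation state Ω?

Ksp = 10^(−6.41) = 3.890×10^-7
Ω = [Ca²⁺][CO3²⁻]/Ksp = (9.01×10^-3)(0.0672×10^-3) / 3.890×10^-7 = 1.56

Ω = 1.56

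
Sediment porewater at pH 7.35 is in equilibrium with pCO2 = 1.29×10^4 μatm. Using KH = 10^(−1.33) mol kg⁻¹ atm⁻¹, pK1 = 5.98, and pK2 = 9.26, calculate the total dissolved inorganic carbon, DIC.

DIC = 14.9 mmol/kg

[CO2*] = KH · pCO2 = 10^(−1.33) × 1.29×10^4×10^-6 = 6.034×10^-4 mol/kg
α₀ = 1/(1 + K1/[H⁺] + K1K2/[H⁺]²) = 1/(1 + 10^+1.37 + 10^-0.54) = 0.04044
DIC = [CO2*]/α₀ = 6.034×10^-4 / 0.04044 = 14.9 mmol/kg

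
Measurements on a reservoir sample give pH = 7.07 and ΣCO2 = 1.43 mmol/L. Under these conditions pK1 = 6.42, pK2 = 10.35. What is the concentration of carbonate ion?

α₂ = 1 / (1 + [H⁺]/K2 + [H⁺]²/(K1K2)) = 1 / (1 + 10^+3.28 + 10^+2.63)
   = 1 / (1 + 1905.5 + 426.58) = 1/2333.0 = 0.0004286
[CO3²⁻] = α₂ × DIC = 0.0004286 × 1.43 = 0.000613 mmol/L = 0.613 μmol/L

[CO3²⁻] = 0.613 μmol/L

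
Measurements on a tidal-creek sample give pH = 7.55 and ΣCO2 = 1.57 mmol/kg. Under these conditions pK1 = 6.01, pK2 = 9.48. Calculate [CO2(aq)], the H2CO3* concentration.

[CO2*] = 0.0435 mmol/kg

α₀ = 1 / (1 + K1/[H⁺] + K1K2/[H⁺]²) = 1 / (1 + 10^+1.54 + 10^-0.39)
   = 1 / (1 + 34.674 + 0.40738) = 1/36.081 = 0.02772
[CO2*] = α₀ × DIC = 0.02772 × 1.57 = 0.0435 mmol/kg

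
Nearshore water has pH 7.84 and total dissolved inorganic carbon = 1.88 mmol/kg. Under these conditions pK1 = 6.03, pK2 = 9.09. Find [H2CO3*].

α₀ = 1 / (1 + K1/[H⁺] + K1K2/[H⁺]²) = 1 / (1 + 10^+1.81 + 10^+0.56)
   = 1 / (1 + 64.565 + 3.6308) = 1/69.196 = 0.01445
[CO2*] = α₀ × DIC = 0.01445 × 1.88 = 0.0272 mmol/kg

[CO2*] = 0.0272 mmol/kg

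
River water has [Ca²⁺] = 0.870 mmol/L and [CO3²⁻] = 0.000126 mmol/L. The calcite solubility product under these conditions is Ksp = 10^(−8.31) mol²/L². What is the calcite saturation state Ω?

Ω = 0.0224

Ksp = 10^(−8.31) = 4.898×10^-9
Ω = [Ca²⁺][CO3²⁻]/Ksp = (0.870×10^-3)(0.000126×10^-3) / 4.898×10^-9 = 0.0224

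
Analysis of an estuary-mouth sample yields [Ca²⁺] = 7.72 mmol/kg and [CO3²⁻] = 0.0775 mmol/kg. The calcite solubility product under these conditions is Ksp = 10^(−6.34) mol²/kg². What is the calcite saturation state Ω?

Ksp = 10^(−6.34) = 4.571×10^-7
Ω = [Ca²⁺][CO3²⁻]/Ksp = (7.72×10^-3)(0.0775×10^-3) / 4.571×10^-7 = 1.31

Ω = 1.31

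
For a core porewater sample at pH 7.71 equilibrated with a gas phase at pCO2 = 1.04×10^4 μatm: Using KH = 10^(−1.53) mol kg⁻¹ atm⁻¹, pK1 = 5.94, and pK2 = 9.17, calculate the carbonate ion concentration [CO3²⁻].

[CO2*] = KH · pCO2 = 10^(−1.53) × 1.04×10^4×10^-6 = 3.069×10^-4 mol/kg
α₀ = 1/(1 + K1/[H⁺] + K1K2/[H⁺]²) = 1/(1 + 10^+1.77 + 10^+0.31) = 0.01615
DIC = [CO2*]/α₀ = 3.069×10^-4 / 0.01615 = 19.01 mmol/kg
[CO3²⁻] = α₂·DIC; α₂ = 0.03297, so [CO3²⁻] = 0.03297 × 19.01 = 0.627 mmol/kg

[CO3²⁻] = 0.627 mmol/kg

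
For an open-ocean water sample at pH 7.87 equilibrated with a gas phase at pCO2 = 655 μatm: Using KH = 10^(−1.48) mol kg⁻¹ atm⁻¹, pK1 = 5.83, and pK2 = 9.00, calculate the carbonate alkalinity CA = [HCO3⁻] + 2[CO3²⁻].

[CO2*] = KH · pCO2 = 10^(−1.48) × 655×10^-6 = 2.169×10^-5 mol/kg
α₀ = 1/(1 + K1/[H⁺] + K1K2/[H⁺]²) = 1/(1 + 10^+2.04 + 10^+0.91) = 0.008419
DIC = [CO2*]/α₀ = 2.169×10^-5 / 0.008419 = 2.576 mmol/kg
CA = (α₁ + 2α₂)·DIC = (0.9231 + 2×0.06843) × 2.576 = 2.73 mmol/kg

CA = 2.73 mmol/kg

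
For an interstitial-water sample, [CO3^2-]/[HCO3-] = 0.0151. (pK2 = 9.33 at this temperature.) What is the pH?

pH = 7.51

From K2 = [H⁺][CO3^2-]/[HCO3-]:  pH = pK2 + log₁₀([CO3^2-]/[HCO3-])
log₁₀(0.0151) = -1.821
pH = 9.33 + (-1.821) = 7.51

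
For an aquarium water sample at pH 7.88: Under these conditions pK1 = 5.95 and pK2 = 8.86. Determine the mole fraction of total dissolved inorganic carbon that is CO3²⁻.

α₂ = 0.0938

α₂ = 1 / (1 + [H⁺]/K2 + [H⁺]²/(K1K2)) = 1 / (1 + 10^+0.98 + 10^-0.95)
   = 1 / (1 + 9.5499 + 0.11220) = 1/10.662 = 0.09379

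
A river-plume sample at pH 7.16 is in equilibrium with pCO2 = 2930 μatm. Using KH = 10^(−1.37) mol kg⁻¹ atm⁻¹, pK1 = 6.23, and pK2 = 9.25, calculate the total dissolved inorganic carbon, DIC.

DIC = 1.20 mmol/kg

[CO2*] = KH · pCO2 = 10^(−1.37) × 2930×10^-6 = 1.250×10^-4 mol/kg
α₀ = 1/(1 + K1/[H⁺] + K1K2/[H⁺]²) = 1/(1 + 10^+0.93 + 10^-1.16) = 0.1044
DIC = [CO2*]/α₀ = 1.250×10^-4 / 0.1044 = 1.20 mmol/kg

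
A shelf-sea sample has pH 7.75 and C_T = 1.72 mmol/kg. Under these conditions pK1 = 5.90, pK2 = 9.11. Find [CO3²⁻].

[CO3²⁻] = 0.0710 mmol/kg

α₂ = 1 / (1 + [H⁺]/K2 + [H⁺]²/(K1K2)) = 1 / (1 + 10^+1.36 + 10^-0.49)
   = 1 / (1 + 22.909 + 0.32359) = 1/24.232 = 0.04127
[CO3²⁻] = α₂ × DIC = 0.04127 × 1.72 = 0.0710 mmol/kg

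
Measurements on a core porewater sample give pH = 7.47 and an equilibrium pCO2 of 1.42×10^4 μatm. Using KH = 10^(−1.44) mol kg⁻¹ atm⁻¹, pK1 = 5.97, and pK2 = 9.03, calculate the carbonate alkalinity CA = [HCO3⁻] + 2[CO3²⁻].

[CO2*] = KH · pCO2 = 10^(−1.44) × 1.42×10^4×10^-6 = 5.156×10^-4 mol/kg
α₀ = 1/(1 + K1/[H⁺] + K1K2/[H⁺]²) = 1/(1 + 10^+1.50 + 10^-0.06) = 0.02986
DIC = [CO2*]/α₀ = 5.156×10^-4 / 0.02986 = 17.27 mmol/kg
CA = (α₁ + 2α₂)·DIC = (0.9441 + 2×0.02600) × 17.27 = 17.2 mmol/kg

CA = 17.2 mmol/kg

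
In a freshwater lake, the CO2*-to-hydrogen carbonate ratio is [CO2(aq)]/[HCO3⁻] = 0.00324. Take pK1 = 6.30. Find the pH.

pH = 8.79

From K1 = [H⁺][HCO3⁻]/[CO2(aq)]:  pH = pK1 − log₁₀([CO2(aq)]/[HCO3⁻])
log₁₀(0.00324) = -2.489
pH = 6.30 − (-2.489) = 8.79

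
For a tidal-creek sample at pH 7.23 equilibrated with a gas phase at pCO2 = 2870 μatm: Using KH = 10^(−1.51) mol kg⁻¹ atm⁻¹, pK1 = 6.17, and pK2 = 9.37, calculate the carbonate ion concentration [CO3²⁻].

[CO3²⁻] = 7.38 μmol/kg

[CO2*] = KH · pCO2 = 10^(−1.51) × 2870×10^-6 = 8.869×10^-5 mol/kg
α₀ = 1/(1 + K1/[H⁺] + K1K2/[H⁺]²) = 1/(1 + 10^+1.06 + 10^-1.08) = 0.07959
DIC = [CO2*]/α₀ = 8.869×10^-5 / 0.07959 = 1.114 mmol/kg
[CO3²⁻] = α₂·DIC; α₂ = 0.006620, so [CO3²⁻] = 0.006620 × 1.114 = 0.00738 mmol/kg = 7.38 μmol/kg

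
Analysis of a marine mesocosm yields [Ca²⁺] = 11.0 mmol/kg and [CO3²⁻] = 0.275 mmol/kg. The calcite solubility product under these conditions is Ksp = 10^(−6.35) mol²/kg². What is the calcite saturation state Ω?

Ω = 6.77

Ksp = 10^(−6.35) = 4.467×10^-7
Ω = [Ca²⁺][CO3²⁻]/Ksp = (11.0×10^-3)(0.275×10^-3) / 4.467×10^-7 = 6.77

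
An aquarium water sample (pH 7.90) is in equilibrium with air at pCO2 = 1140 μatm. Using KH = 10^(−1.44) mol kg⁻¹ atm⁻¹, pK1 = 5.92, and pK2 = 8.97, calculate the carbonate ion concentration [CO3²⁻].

[CO2*] = KH · pCO2 = 10^(−1.44) × 1140×10^-6 = 4.139×10^-5 mol/kg
α₀ = 1/(1 + K1/[H⁺] + K1K2/[H⁺]²) = 1/(1 + 10^+1.98 + 10^+0.91) = 0.009558
DIC = [CO2*]/α₀ = 4.139×10^-5 / 0.009558 = 4.331 mmol/kg
[CO3²⁻] = α₂·DIC; α₂ = 0.07769, so [CO3²⁻] = 0.07769 × 4.331 = 0.336 mmol/kg

[CO3²⁻] = 0.336 mmol/kg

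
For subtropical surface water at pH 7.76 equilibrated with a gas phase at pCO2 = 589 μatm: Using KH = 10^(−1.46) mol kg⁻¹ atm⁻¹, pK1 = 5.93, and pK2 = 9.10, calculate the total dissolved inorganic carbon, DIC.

DIC = 1.46 mmol/kg

[CO2*] = KH · pCO2 = 10^(−1.46) × 589×10^-6 = 2.042×10^-5 mol/kg
α₀ = 1/(1 + K1/[H⁺] + K1K2/[H⁺]²) = 1/(1 + 10^+1.83 + 10^+0.49) = 0.01395
DIC = [CO2*]/α₀ = 2.042×10^-5 / 0.01395 = 1.46 mmol/kg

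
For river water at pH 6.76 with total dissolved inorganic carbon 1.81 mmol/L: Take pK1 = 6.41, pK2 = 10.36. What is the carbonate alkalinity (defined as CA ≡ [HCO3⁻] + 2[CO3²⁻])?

CA = [HCO3⁻] + 2[CO3²⁻] = (α₁ + 2α₂)·DIC
At pH 6.76: [H⁺]/K1 = 10^-0.35 = 0.44668, K2/[H⁺] = 10^-3.60 = 0.00025119
α₁ = 1/(1 + 0.44668 + 0.00025119) = 1/1.4469 = 0.6911; α₂ = α₁·K2/[H⁺] = 0.0001736
α₁ + 2α₂ = 0.6915
CA = 0.6915 × 1.81 = 1.25 mmol/L

CA = 1.25 mmol/L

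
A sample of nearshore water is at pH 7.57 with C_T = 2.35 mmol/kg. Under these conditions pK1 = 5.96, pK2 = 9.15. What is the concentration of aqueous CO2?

α₀ = 1 / (1 + K1/[H⁺] + K1K2/[H⁺]²) = 1 / (1 + 10^+1.61 + 10^+0.03)
   = 1 / (1 + 40.738 + 1.0715) = 1/42.810 = 0.02336
[CO2*] = α₀ × DIC = 0.02336 × 2.35 = 0.0549 mmol/kg

[CO2*] = 0.0549 mmol/kg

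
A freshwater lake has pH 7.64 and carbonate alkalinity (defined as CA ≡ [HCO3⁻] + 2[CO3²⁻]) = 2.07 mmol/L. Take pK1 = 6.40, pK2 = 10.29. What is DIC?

CA = [HCO3⁻] + 2[CO3²⁻] = (α₁ + 2α₂)·DIC
At pH 7.64: [H⁺]/K1 = 10^-1.24 = 0.057544, K2/[H⁺] = 10^-2.65 = 0.0022387
α₁ = 1/(1 + 0.057544 + 0.0022387) = 1/1.0598 = 0.9436; α₂ = α₁·K2/[H⁺] = 0.002112
α₁ + 2α₂ = 0.9478
DIC = CA / (α₁ + 2α₂) = 2.07 / 0.9478 = 2.18 mmol/L

DIC = 2.18 mmol/L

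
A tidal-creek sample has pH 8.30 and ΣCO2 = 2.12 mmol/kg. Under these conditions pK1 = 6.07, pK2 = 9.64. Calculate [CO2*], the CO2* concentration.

α₀ = 1 / (1 + K1/[H⁺] + K1K2/[H⁺]²) = 1 / (1 + 10^+2.23 + 10^+0.89)
   = 1 / (1 + 169.82 + 7.7625) = 1/178.59 = 0.005600
[CO2*] = α₀ × DIC = 0.005600 × 2.12 = 0.0119 mmol/kg = 11.9 μmol/kg

[CO2*] = 11.9 μmol/kg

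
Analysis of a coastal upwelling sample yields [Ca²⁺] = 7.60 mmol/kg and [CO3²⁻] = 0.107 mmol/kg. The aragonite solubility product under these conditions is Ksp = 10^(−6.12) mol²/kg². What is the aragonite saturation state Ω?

Ksp = 10^(−6.12) = 7.586×10^-7
Ω = [Ca²⁺][CO3²⁻]/Ksp = (7.60×10^-3)(0.107×10^-3) / 7.586×10^-7 = 1.07

Ω = 1.07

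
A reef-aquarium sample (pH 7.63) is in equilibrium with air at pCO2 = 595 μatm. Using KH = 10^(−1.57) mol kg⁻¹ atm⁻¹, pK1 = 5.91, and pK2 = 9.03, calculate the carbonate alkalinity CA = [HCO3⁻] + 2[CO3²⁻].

[CO2*] = KH · pCO2 = 10^(−1.57) × 595×10^-6 = 1.601×10^-5 mol/kg
α₀ = 1/(1 + K1/[H⁺] + K1K2/[H⁺]²) = 1/(1 + 10^+1.72 + 10^+0.32) = 0.01800
DIC = [CO2*]/α₀ = 1.601×10^-5 / 0.01800 = 0.8899 mmol/kg
CA = (α₁ + 2α₂)·DIC = (0.9444 + 2×0.03760) × 0.8899 = 0.907 mmol/kg

CA = 0.907 mmol/kg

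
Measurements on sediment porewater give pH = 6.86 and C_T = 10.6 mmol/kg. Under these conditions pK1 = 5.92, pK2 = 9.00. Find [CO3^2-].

[CO3²⁻] = 0.0684 mmol/kg

α₂ = 1 / (1 + [H⁺]/K2 + [H⁺]²/(K1K2)) = 1 / (1 + 10^+2.14 + 10^+1.20)
   = 1 / (1 + 138.04 + 15.849) = 1/154.89 = 0.006456
[CO3²⁻] = α₂ × DIC = 0.006456 × 10.6 = 0.0684 mmol/kg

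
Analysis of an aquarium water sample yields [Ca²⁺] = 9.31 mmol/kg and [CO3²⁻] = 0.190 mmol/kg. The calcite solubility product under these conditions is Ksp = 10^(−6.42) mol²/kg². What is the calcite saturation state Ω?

Ω = 4.65

Ksp = 10^(−6.42) = 3.802×10^-7
Ω = [Ca²⁺][CO3²⁻]/Ksp = (9.31×10^-3)(0.190×10^-3) / 3.802×10^-7 = 4.65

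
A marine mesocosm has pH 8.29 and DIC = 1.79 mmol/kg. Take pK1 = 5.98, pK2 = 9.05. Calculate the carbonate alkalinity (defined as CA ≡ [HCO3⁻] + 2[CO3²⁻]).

CA = [HCO3⁻] + 2[CO3²⁻] = (α₁ + 2α₂)·DIC
At pH 8.29: [H⁺]/K1 = 10^-2.31 = 0.0048978, K2/[H⁺] = 10^-0.76 = 0.17378
α₁ = 1/(1 + 0.0048978 + 0.17378) = 1/1.1787 = 0.8484; α₂ = α₁·K2/[H⁺] = 0.1474
α₁ + 2α₂ = 1.1433
CA = 1.1433 × 1.79 = 2.05 mmol/kg

CA = 2.05 mmol/kg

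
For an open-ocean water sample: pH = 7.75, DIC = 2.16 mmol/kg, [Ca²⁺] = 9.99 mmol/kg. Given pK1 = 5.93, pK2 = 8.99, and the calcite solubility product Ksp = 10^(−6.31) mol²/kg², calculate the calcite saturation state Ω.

α₂ = 1 / (1 + [H⁺]/K2 + [H⁺]²/(K1K2)) = 1 / (1 + 10^+1.24 + 10^-0.58)
   = 1 / (1 + 17.378 + 0.26303) = 1/18.641 = 0.05365
[CO3²⁻] = α₂ × DIC = 0.05365 × 2.16 = 0.1159 mmol/kg
Ksp = 10^(−6.31) = 4.898×10^-7
Ω = [Ca²⁺][CO3²⁻]/Ksp = (9.99×10^-3)(1.159×10^-4) / 4.898×10^-7 = 2.36

Ω = 2.36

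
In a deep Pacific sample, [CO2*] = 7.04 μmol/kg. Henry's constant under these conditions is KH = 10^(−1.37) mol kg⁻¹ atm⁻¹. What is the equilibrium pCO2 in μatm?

KH = 10^(−1.37) = 4.266×10^-2 mol kg⁻¹ atm⁻¹
pCO2 = [CO2*]/KH = 7.04×10^-6 / 4.266×10^-2 = 1.65×10^-4 atm = 165 μatm

pCO2 = 165 μatm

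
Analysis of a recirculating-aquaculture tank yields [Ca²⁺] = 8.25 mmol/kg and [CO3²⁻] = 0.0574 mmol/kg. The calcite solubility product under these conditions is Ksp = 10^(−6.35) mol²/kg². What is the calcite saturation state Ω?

Ksp = 10^(−6.35) = 4.467×10^-7
Ω = [Ca²⁺][CO3²⁻]/Ksp = (8.25×10^-3)(0.0574×10^-3) / 4.467×10^-7 = 1.06

Ω = 1.06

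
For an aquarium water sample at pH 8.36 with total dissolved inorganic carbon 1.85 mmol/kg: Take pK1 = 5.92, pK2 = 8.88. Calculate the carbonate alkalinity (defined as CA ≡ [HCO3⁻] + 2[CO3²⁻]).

CA = [HCO3⁻] + 2[CO3²⁻] = (α₁ + 2α₂)·DIC
At pH 8.36: [H⁺]/K1 = 10^-2.44 = 0.0036308, K2/[H⁺] = 10^-0.52 = 0.30200
α₁ = 1/(1 + 0.0036308 + 0.30200) = 1/1.3056 = 0.7659; α₂ = α₁·K2/[H⁺] = 0.2313
α₁ + 2α₂ = 1.2285
CA = 1.2285 × 1.85 = 2.27 mmol/kg

CA = 2.27 mmol/kg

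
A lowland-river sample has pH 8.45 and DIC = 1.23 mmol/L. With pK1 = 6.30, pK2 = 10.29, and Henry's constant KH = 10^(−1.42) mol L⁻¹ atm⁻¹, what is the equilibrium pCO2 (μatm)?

α₀ = 1 / (1 + K1/[H⁺] + K1K2/[H⁺]²) = 1 / (1 + 10^+2.15 + 10^+0.31)
   = 1 / (1 + 141.25 + 2.0417) = 1/144.30 = 0.006930
[CO2*] = α₀ × DIC = 0.006930 × 1.23 = 0.008524 mmol/L = 8.524 μmol/L
pCO2 = [CO2*]/KH = 8.524×10^-6 / 3.802×10^-2 = 224 μatm

pCO2 = 224 μatm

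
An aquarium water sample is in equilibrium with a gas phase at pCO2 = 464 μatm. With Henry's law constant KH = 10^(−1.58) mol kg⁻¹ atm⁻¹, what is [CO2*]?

KH = 10^(−1.58) = 2.630×10^-2 mol kg⁻¹ atm⁻¹
[CO2*] = KH · pCO2 = 2.630×10^-2 × 464×10^-6 atm = 1.22×10^-5 mol/kg

[CO2*] = 12.2 μmol/kg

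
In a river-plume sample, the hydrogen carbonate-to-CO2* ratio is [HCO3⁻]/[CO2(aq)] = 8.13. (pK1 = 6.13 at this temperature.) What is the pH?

pH = 7.04

From K1 = [H⁺][HCO3⁻]/[CO2(aq)]:  pH = pK1 + log₁₀([HCO3⁻]/[CO2(aq)])
log₁₀(8.13) = +0.910
pH = 6.13 + (+0.910) = 7.04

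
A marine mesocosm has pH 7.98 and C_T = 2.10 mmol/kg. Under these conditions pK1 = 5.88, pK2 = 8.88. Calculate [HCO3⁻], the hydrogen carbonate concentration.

α₁ = 1 / (1 + [H⁺]/K1 + K2/[H⁺]) = 1 / (1 + 10^-2.10 + 10^-0.90)
   = 1 / (1 + 0.0079433 + 0.12589) = 1/1.1338 = 0.8820
[HCO3⁻] = α₁ × DIC = 0.8820 × 2.10 = 1.85 mmol/kg

[HCO3⁻] = 1.85 mmol/kg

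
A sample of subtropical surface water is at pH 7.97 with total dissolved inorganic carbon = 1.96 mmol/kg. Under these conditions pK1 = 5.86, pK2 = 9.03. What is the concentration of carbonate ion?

α₂ = 1 / (1 + [H⁺]/K2 + [H⁺]²/(K1K2)) = 1 / (1 + 10^+1.06 + 10^-1.05)
   = 1 / (1 + 11.482 + 0.089125) = 1/12.571 = 0.07955
[CO3²⁻] = α₂ × DIC = 0.07955 × 1.96 = 0.156 mmol/kg

[CO3²⁻] = 0.156 mmol/kg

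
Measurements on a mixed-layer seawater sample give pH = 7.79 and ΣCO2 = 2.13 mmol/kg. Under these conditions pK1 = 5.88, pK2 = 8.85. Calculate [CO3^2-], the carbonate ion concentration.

α₂ = 1 / (1 + [H⁺]/K2 + [H⁺]²/(K1K2)) = 1 / (1 + 10^+1.06 + 10^-0.85)
   = 1 / (1 + 11.482 + 0.14125) = 1/12.623 = 0.07922
[CO3²⁻] = α₂ × DIC = 0.07922 × 2.13 = 0.169 mmol/kg

[CO3²⁻] = 0.169 mmol/kg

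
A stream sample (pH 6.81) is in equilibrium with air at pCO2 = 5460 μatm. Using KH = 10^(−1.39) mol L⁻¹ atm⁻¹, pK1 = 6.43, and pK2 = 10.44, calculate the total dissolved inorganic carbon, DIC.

DIC = 0.756 mmol/L

[CO2*] = KH · pCO2 = 10^(−1.39) × 5460×10^-6 = 2.224×10^-4 mol/L
α₀ = 1/(1 + K1/[H⁺] + K1K2/[H⁺]²) = 1/(1 + 10^+0.38 + 10^-3.25) = 0.2942
DIC = [CO2*]/α₀ = 2.224×10^-4 / 0.2942 = 0.756 mmol/L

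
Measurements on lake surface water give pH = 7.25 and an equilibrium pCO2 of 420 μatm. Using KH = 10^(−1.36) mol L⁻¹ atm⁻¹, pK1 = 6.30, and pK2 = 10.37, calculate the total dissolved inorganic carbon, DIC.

DIC = 0.182 mmol/L

[CO2*] = KH · pCO2 = 10^(−1.36) × 420×10^-6 = 1.833×10^-5 mol/L
α₀ = 1/(1 + K1/[H⁺] + K1K2/[H⁺]²) = 1/(1 + 10^+0.95 + 10^-2.17) = 0.1008
DIC = [CO2*]/α₀ = 1.833×10^-5 / 0.1008 = 0.182 mmol/L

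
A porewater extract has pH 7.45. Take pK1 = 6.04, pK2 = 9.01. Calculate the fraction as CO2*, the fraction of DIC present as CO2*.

α₀ = 0.0365

α₀ = 1 / (1 + K1/[H⁺] + K1K2/[H⁺]²) = 1 / (1 + 10^+1.41 + 10^-0.15)
   = 1 / (1 + 25.704 + 0.70795) = 1/27.412 = 0.03648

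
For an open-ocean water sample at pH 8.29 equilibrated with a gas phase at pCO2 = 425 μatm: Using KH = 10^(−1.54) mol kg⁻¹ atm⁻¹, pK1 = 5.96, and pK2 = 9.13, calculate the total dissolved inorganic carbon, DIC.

DIC = 3.01 mmol/kg

[CO2*] = KH · pCO2 = 10^(−1.54) × 425×10^-6 = 1.226×10^-5 mol/kg
α₀ = 1/(1 + K1/[H⁺] + K1K2/[H⁺]²) = 1/(1 + 10^+2.33 + 10^+1.49) = 0.004070
DIC = [CO2*]/α₀ = 1.226×10^-5 / 0.004070 = 3.01 mmol/kg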